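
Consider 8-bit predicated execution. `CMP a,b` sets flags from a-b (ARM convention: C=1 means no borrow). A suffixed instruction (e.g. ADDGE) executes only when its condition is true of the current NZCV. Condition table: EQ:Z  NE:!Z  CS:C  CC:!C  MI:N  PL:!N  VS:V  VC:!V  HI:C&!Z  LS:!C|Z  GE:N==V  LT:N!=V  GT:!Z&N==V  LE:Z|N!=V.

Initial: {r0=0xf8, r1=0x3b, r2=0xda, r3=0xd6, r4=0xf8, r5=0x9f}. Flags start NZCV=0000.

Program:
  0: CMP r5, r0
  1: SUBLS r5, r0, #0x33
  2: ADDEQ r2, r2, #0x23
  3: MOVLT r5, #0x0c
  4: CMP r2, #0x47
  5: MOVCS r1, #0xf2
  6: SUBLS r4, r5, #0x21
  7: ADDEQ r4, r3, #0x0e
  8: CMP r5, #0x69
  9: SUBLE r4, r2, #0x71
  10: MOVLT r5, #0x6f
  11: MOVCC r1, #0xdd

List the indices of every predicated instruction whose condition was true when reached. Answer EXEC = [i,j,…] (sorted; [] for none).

[0] flags=1000 → (cmp)
[1] flags=1000 LS?T → r5=0xc5
[2] flags=1000 EQ?F → skip
[3] flags=1000 LT?T → r5=0x0c
[4] flags=1010 → (cmp)
[5] flags=1010 CS?T → r1=0xf2
[6] flags=1010 LS?F → skip
[7] flags=1010 EQ?F → skip
[8] flags=1000 → (cmp)
[9] flags=1000 LE?T → r4=0x69
[10] flags=1000 LT?T → r5=0x6f
[11] flags=1000 CC?T → r1=0xdd

EXEC = [1,3,5,9,10,11]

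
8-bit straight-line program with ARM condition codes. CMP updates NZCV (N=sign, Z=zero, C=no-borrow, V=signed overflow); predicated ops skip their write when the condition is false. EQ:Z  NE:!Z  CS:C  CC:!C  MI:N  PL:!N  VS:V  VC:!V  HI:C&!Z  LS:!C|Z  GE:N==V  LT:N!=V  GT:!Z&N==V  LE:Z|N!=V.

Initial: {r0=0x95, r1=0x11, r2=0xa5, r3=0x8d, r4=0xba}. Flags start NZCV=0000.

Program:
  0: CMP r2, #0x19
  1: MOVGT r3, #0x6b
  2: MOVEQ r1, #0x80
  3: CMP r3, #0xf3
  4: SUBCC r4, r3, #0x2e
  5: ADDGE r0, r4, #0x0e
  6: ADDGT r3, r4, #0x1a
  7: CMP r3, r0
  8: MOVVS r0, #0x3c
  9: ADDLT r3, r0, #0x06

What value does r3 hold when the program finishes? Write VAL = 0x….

0: ✓ CMP  NZCV=1010
1: · MOVGT
2: · MOVEQ
3: ✓ CMP  NZCV=1000
4: ✓ SUBCC  r4←0x5f
5: · ADDGE
6: · ADDGT
7: ✓ CMP  NZCV=1000
8: · MOVVS
9: ✓ ADDLT  r3←0x9b

VAL = 0x9b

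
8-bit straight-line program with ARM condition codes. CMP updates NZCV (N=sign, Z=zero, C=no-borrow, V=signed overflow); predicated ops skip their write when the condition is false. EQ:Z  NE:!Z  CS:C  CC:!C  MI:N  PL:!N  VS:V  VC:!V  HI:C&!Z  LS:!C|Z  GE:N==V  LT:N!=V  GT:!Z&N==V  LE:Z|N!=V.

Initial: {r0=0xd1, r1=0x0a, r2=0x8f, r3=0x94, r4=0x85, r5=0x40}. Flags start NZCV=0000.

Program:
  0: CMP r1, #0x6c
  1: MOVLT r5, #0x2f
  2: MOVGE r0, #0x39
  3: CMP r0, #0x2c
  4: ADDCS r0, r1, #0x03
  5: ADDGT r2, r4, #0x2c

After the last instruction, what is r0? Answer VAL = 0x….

VAL = 0x0d

[0] flags=1000 → (cmp)
[1] flags=1000 LT?T → r5=0x2f
[2] flags=1000 GE?F → skip
[3] flags=1010 → (cmp)
[4] flags=1010 CS?T → r0=0x0d
[5] flags=1010 GT?F → skip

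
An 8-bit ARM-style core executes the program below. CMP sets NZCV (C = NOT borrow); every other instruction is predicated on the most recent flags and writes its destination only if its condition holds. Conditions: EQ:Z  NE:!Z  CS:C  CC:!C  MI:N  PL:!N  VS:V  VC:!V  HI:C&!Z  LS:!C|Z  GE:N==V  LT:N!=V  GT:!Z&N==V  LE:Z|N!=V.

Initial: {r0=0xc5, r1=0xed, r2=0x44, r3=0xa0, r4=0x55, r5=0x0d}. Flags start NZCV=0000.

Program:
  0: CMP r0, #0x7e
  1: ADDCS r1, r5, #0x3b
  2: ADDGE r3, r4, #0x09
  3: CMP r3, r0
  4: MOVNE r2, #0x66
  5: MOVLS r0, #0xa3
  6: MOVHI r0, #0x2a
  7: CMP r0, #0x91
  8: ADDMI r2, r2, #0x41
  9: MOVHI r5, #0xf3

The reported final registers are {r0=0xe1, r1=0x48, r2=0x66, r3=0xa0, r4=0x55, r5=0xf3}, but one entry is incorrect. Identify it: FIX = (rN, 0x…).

FIX = (r0, 0xa3)

[0] flags=0011 → (cmp)
[1] flags=0011 CS?T → r1=0x48
[2] flags=0011 GE?F → skip
[3] flags=1000 → (cmp)
[4] flags=1000 NE?T → r2=0x66
[5] flags=1000 LS?T → r0=0xa3
[6] flags=1000 HI?F → skip
[7] flags=0010 → (cmp)
[8] flags=0010 MI?F → skip
[9] flags=0010 HI?T → r5=0xf3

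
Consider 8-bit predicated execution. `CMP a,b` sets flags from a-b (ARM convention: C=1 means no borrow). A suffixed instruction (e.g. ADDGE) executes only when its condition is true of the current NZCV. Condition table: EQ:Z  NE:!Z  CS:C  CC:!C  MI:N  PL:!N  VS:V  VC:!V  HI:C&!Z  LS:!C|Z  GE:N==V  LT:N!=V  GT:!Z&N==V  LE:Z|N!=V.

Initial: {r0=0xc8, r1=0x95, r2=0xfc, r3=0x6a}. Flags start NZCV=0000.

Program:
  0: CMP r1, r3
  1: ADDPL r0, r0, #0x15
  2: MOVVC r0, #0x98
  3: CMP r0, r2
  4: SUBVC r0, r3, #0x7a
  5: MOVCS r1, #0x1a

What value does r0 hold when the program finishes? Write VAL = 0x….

0: ✓ CMP  NZCV=0011
1: ✓ ADDPL  r0←0xdd
2: · MOVVC
3: ✓ CMP  NZCV=1000
4: ✓ SUBVC  r0←0xf0
5: · MOVCS

VAL = 0xf0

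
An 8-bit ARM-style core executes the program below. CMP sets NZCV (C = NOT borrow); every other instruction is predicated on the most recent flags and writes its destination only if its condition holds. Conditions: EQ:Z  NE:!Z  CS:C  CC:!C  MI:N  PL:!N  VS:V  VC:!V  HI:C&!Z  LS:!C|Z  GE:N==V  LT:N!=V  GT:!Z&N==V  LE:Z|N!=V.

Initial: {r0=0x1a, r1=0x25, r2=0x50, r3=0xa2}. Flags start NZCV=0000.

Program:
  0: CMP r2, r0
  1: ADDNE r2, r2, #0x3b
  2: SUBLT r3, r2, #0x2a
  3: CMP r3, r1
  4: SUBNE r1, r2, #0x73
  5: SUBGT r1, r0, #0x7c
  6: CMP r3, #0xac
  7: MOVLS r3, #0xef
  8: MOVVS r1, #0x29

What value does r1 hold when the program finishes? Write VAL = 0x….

VAL = 0x18

0: ✓ CMP  NZCV=0010
1: ✓ ADDNE  r2←0x8b
2: · SUBLT
3: ✓ CMP  NZCV=0011
4: ✓ SUBNE  r1←0x18
5: · SUBGT
6: ✓ CMP  NZCV=1000
7: ✓ MOVLS  r3←0xef
8: · MOVVS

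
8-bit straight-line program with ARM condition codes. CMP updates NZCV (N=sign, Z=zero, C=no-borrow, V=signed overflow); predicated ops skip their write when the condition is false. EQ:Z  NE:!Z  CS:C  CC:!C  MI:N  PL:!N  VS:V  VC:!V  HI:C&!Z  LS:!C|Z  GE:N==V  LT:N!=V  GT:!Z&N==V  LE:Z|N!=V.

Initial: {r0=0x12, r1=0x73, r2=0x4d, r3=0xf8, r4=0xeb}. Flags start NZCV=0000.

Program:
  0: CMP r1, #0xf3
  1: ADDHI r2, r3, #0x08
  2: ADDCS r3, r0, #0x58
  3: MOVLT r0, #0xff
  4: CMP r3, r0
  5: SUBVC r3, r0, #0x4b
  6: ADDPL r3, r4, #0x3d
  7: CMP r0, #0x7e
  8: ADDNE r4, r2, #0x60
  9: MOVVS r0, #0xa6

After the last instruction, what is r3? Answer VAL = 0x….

[0] flags=1001 → (cmp)
[1] flags=1001 HI?F → skip
[2] flags=1001 CS?F → skip
[3] flags=1001 LT?F → skip
[4] flags=1010 → (cmp)
[5] flags=1010 VC?T → r3=0xc7
[6] flags=1010 PL?F → skip
[7] flags=1000 → (cmp)
[8] flags=1000 NE?T → r4=0xad
[9] flags=1000 VS?F → skip

VAL = 0xc7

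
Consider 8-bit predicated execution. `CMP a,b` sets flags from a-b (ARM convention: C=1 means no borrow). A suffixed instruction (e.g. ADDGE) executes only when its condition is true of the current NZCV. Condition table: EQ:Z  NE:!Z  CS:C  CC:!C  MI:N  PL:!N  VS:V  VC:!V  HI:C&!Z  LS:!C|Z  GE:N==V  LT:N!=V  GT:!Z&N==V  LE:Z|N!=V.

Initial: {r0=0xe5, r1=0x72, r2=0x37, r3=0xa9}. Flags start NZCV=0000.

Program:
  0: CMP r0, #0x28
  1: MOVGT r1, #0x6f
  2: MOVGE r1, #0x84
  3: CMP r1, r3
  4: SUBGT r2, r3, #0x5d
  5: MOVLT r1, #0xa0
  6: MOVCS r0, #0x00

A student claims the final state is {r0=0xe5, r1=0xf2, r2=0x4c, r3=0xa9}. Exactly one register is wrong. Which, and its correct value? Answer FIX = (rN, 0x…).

[0] flags=1010 → (cmp)
[1] flags=1010 GT?F → skip
[2] flags=1010 GE?F → skip
[3] flags=1001 → (cmp)
[4] flags=1001 GT?T → r2=0x4c
[5] flags=1001 LT?F → skip
[6] flags=1001 CS?F → skip

FIX = (r1, 0x72)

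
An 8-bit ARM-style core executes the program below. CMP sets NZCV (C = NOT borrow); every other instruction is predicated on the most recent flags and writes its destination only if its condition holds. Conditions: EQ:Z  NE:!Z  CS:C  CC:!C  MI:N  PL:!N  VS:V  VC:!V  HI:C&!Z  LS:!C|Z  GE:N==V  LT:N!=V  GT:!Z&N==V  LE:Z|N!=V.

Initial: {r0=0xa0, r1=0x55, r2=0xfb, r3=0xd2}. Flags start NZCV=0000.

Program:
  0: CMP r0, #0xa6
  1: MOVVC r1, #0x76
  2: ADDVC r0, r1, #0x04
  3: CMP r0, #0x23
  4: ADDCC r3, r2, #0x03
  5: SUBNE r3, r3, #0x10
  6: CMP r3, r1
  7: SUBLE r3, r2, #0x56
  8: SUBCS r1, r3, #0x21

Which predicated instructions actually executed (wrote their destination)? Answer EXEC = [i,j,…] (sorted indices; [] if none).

EXEC = [1,2,5,7,8]

[0] flags=1000 → (cmp)
[1] flags=1000 VC?T → r1=0x76
[2] flags=1000 VC?T → r0=0x7a
[3] flags=0010 → (cmp)
[4] flags=0010 CC?F → skip
[5] flags=0010 NE?T → r3=0xc2
[6] flags=0011 → (cmp)
[7] flags=0011 LE?T → r3=0xa5
[8] flags=0011 CS?T → r1=0x84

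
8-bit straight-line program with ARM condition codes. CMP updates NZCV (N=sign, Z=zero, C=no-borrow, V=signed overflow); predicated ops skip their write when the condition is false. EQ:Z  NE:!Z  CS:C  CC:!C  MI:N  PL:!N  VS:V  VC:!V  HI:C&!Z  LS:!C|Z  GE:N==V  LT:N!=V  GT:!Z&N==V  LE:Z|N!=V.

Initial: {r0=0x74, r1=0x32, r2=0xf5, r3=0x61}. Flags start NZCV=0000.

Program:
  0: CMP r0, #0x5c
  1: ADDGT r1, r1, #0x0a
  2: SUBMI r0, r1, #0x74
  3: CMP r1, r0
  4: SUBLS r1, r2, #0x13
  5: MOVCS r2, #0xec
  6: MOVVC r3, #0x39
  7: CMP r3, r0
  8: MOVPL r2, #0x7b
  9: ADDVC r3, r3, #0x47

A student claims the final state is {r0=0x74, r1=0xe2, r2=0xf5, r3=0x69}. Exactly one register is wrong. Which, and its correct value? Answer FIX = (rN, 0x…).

FIX = (r3, 0x80)

0: ✓ CMP  NZCV=0010
1: ✓ ADDGT  r1←0x3c
2: · SUBMI
3: ✓ CMP  NZCV=1000
4: ✓ SUBLS  r1←0xe2
5: · MOVCS
6: ✓ MOVVC  r3←0x39
7: ✓ CMP  NZCV=1000
8: · MOVPL
9: ✓ ADDVC  r3←0x80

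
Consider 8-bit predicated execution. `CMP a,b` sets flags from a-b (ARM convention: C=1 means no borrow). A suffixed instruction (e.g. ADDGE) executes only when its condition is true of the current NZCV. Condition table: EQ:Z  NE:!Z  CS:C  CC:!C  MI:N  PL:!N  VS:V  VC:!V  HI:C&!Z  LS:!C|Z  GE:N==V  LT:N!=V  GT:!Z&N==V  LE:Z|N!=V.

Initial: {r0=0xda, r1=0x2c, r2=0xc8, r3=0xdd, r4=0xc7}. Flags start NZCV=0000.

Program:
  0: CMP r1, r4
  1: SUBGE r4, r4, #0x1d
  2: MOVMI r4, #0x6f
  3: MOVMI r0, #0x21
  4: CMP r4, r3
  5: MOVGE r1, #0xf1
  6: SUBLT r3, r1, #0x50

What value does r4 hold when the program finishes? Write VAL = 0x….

VAL = 0xaa

0: ✓ CMP  NZCV=0000
1: ✓ SUBGE  r4←0xaa
2: · MOVMI
3: · MOVMI
4: ✓ CMP  NZCV=1000
5: · MOVGE
6: ✓ SUBLT  r3←0xdc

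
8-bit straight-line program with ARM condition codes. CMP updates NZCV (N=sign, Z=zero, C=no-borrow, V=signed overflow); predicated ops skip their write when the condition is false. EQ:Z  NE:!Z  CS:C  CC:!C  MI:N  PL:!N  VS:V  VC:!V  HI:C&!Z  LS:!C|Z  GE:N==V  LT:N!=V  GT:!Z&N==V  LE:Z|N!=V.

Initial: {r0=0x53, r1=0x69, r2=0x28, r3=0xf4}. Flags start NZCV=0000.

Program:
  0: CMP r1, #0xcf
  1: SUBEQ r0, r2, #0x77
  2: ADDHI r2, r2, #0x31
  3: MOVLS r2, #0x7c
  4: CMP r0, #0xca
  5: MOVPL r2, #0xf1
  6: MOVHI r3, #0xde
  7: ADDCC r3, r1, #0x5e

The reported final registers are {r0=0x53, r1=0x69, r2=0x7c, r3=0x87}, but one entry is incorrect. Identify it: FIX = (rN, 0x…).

FIX = (r3, 0xc7)

[0] flags=1001 → (cmp)
[1] flags=1001 EQ?F → skip
[2] flags=1001 HI?F → skip
[3] flags=1001 LS?T → r2=0x7c
[4] flags=1001 → (cmp)
[5] flags=1001 PL?F → skip
[6] flags=1001 HI?F → skip
[7] flags=1001 CC?T → r3=0xc7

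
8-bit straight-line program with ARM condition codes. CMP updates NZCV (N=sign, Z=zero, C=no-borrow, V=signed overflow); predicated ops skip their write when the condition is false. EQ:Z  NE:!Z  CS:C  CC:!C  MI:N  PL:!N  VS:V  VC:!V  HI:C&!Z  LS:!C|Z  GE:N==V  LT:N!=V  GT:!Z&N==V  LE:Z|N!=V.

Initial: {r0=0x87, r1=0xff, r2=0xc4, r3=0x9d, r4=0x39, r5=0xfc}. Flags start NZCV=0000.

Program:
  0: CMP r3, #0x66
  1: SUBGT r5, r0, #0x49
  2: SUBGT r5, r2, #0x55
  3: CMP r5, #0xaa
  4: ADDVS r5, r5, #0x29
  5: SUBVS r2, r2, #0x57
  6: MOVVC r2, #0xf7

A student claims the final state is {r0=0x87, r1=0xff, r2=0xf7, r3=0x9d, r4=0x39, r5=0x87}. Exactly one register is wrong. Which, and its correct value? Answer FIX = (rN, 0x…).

FIX = (r5, 0xfc)

0: ✓ CMP  NZCV=0011
1: · SUBGT
2: · SUBGT
3: ✓ CMP  NZCV=0010
4: · ADDVS
5: · SUBVS
6: ✓ MOVVC  r2←0xf7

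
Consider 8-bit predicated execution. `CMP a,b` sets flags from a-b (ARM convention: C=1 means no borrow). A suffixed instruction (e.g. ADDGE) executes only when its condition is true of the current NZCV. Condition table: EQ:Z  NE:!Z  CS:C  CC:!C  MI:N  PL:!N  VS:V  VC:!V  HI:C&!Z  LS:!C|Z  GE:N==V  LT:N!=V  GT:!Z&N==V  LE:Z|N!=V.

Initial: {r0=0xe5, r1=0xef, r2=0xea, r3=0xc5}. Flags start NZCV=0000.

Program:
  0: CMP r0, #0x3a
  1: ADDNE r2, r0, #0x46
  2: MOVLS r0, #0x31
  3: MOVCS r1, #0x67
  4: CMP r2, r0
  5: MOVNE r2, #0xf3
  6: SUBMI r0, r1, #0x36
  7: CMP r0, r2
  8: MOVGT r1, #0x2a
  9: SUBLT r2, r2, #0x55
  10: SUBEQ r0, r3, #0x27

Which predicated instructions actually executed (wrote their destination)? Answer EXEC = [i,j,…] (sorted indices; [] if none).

EXEC = [1,3,5,9]

0: ✓ CMP  NZCV=1010
1: ✓ ADDNE  r2←0x2b
2: · MOVLS
3: ✓ MOVCS  r1←0x67
4: ✓ CMP  NZCV=0000
5: ✓ MOVNE  r2←0xf3
6: · SUBMI
7: ✓ CMP  NZCV=1000
8: · MOVGT
9: ✓ SUBLT  r2←0x9e
10: · SUBEQ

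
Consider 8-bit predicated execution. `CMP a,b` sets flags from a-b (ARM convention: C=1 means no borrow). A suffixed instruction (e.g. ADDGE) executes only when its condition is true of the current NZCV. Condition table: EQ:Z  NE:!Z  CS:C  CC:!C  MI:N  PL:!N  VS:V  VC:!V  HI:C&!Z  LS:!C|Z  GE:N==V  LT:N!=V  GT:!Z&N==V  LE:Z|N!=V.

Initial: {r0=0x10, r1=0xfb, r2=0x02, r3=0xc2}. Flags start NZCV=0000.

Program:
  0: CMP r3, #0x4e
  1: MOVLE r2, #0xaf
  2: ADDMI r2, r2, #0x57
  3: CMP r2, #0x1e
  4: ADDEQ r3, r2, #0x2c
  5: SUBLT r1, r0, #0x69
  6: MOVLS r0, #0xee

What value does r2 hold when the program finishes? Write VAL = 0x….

VAL = 0xaf

[0] flags=0011 → (cmp)
[1] flags=0011 LE?T → r2=0xaf
[2] flags=0011 MI?F → skip
[3] flags=1010 → (cmp)
[4] flags=1010 EQ?F → skip
[5] flags=1010 LT?T → r1=0xa7
[6] flags=1010 LS?F → skip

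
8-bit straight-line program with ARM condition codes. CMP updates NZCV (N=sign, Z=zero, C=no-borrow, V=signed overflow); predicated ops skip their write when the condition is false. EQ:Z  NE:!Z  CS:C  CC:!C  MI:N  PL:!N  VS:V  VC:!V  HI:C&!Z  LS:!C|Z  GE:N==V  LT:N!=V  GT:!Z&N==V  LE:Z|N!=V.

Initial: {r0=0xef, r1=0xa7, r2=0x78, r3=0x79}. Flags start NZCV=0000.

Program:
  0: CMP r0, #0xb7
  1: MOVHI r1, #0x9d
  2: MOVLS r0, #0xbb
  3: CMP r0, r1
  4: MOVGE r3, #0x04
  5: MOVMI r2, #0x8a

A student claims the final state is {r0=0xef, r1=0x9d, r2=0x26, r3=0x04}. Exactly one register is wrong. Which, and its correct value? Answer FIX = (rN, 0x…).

FIX = (r2, 0x78)

[0] flags=0010 → (cmp)
[1] flags=0010 HI?T → r1=0x9d
[2] flags=0010 LS?F → skip
[3] flags=0010 → (cmp)
[4] flags=0010 GE?T → r3=0x04
[5] flags=0010 MI?F → skip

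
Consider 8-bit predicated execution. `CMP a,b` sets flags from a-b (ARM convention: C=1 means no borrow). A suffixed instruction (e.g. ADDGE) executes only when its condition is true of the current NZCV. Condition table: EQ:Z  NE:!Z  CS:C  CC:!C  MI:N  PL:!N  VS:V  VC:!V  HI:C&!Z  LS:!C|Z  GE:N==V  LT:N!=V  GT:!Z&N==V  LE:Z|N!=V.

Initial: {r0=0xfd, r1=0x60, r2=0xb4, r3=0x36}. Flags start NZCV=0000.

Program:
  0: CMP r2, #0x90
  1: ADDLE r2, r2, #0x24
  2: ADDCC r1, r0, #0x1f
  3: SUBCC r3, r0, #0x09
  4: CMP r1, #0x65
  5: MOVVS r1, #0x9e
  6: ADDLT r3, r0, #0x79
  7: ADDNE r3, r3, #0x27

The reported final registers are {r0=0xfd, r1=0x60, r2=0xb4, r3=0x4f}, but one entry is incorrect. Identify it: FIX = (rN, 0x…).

[0] flags=0010 → (cmp)
[1] flags=0010 LE?F → skip
[2] flags=0010 CC?F → skip
[3] flags=0010 CC?F → skip
[4] flags=1000 → (cmp)
[5] flags=1000 VS?F → skip
[6] flags=1000 LT?T → r3=0x76
[7] flags=1000 NE?T → r3=0x9d

FIX = (r3, 0x9d)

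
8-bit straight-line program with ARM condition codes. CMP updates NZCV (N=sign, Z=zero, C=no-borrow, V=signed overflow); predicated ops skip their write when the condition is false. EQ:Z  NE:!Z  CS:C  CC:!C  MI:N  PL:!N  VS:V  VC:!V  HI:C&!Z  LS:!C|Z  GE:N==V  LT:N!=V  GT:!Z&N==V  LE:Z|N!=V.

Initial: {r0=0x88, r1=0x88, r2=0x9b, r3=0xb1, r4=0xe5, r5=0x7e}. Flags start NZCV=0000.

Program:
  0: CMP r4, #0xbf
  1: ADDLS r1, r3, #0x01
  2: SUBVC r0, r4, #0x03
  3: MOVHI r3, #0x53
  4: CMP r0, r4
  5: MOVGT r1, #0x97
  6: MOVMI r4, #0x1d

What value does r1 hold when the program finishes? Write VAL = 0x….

VAL = 0x88

0: ✓ CMP  NZCV=0010
1: · ADDLS
2: ✓ SUBVC  r0←0xe2
3: ✓ MOVHI  r3←0x53
4: ✓ CMP  NZCV=1000
5: · MOVGT
6: ✓ MOVMI  r4←0x1d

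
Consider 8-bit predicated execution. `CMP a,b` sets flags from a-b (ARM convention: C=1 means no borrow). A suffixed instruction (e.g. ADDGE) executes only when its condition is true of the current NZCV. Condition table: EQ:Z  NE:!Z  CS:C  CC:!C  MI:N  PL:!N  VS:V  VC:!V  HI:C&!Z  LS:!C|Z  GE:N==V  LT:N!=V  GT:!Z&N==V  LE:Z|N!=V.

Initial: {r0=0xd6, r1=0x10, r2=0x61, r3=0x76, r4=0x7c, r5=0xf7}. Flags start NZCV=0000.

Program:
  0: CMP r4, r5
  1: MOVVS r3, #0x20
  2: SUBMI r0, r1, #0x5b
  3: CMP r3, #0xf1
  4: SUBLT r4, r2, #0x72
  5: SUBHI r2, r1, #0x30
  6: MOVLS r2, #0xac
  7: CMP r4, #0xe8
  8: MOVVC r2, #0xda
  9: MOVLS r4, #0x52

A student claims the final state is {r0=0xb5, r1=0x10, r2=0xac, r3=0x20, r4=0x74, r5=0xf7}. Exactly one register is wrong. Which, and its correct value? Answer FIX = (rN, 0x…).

[0] flags=1001 → (cmp)
[1] flags=1001 VS?T → r3=0x20
[2] flags=1001 MI?T → r0=0xb5
[3] flags=0000 → (cmp)
[4] flags=0000 LT?F → skip
[5] flags=0000 HI?F → skip
[6] flags=0000 LS?T → r2=0xac
[7] flags=1001 → (cmp)
[8] flags=1001 VC?F → skip
[9] flags=1001 LS?T → r4=0x52

FIX = (r4, 0x52)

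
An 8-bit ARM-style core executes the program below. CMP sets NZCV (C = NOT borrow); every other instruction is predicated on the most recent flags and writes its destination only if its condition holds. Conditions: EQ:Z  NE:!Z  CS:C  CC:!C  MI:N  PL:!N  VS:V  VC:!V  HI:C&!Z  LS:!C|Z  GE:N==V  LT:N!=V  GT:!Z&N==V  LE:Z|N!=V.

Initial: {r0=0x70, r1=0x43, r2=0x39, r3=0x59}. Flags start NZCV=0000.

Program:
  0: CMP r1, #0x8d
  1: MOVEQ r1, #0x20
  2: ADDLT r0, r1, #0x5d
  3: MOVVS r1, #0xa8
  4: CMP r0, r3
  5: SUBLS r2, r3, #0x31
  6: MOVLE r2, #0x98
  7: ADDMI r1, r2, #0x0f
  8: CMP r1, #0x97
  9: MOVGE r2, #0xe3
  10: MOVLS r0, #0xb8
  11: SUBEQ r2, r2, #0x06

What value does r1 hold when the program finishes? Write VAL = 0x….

[0] flags=1001 → (cmp)
[1] flags=1001 EQ?F → skip
[2] flags=1001 LT?F → skip
[3] flags=1001 VS?T → r1=0xa8
[4] flags=0010 → (cmp)
[5] flags=0010 LS?F → skip
[6] flags=0010 LE?F → skip
[7] flags=0010 MI?F → skip
[8] flags=0010 → (cmp)
[9] flags=0010 GE?T → r2=0xe3
[10] flags=0010 LS?F → skip
[11] flags=0010 EQ?F → skip

VAL = 0xa8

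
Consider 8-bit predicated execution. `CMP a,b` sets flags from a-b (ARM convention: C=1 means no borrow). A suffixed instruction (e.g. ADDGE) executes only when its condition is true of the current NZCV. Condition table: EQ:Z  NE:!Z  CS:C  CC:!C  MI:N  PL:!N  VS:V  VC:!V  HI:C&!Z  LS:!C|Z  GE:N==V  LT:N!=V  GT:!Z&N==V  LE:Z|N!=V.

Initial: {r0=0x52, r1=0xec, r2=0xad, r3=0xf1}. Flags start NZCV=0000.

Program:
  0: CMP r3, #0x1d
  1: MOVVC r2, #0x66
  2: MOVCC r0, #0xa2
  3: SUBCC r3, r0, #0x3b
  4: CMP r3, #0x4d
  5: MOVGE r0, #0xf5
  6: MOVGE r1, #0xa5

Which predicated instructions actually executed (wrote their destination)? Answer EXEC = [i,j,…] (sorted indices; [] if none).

EXEC = [1]

0: ✓ CMP  NZCV=1010
1: ✓ MOVVC  r2←0x66
2: · MOVCC
3: · SUBCC
4: ✓ CMP  NZCV=1010
5: · MOVGE
6: · MOVGE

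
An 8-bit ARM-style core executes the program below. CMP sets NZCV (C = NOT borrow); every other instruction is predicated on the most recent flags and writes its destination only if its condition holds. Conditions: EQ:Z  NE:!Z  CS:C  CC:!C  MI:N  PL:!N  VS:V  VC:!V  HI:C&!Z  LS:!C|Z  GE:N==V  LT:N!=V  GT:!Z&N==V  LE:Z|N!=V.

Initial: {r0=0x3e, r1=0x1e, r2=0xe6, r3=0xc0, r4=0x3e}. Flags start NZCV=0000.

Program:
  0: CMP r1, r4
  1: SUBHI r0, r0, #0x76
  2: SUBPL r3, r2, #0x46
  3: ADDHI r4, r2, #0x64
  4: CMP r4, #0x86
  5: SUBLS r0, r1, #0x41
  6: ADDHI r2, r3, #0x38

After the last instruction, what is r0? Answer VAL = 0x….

0: ✓ CMP  NZCV=1000
1: · SUBHI
2: · SUBPL
3: · ADDHI
4: ✓ CMP  NZCV=1001
5: ✓ SUBLS  r0←0xdd
6: · ADDHI

VAL = 0xdd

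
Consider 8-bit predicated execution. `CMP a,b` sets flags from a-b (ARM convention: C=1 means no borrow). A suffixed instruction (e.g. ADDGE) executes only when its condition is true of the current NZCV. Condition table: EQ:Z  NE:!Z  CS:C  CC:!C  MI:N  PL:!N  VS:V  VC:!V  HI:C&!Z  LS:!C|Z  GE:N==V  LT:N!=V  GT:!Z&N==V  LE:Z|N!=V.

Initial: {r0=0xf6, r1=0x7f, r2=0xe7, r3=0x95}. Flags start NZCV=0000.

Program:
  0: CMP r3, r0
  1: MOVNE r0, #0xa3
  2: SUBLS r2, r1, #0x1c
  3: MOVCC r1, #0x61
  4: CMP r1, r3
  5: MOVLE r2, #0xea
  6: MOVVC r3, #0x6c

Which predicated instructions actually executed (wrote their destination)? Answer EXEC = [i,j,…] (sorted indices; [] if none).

[0] flags=1000 → (cmp)
[1] flags=1000 NE?T → r0=0xa3
[2] flags=1000 LS?T → r2=0x63
[3] flags=1000 CC?T → r1=0x61
[4] flags=1001 → (cmp)
[5] flags=1001 LE?F → skip
[6] flags=1001 VC?F → skip

EXEC = [1,2,3]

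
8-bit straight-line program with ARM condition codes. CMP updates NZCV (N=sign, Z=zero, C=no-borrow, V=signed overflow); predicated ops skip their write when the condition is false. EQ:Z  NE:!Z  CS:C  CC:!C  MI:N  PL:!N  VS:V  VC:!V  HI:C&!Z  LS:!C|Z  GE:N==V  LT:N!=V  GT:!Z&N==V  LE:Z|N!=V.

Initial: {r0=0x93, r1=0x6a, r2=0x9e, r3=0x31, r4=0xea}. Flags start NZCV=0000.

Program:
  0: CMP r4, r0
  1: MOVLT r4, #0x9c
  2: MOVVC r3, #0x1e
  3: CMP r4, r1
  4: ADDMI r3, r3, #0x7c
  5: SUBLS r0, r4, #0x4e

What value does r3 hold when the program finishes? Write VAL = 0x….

VAL = 0x9a

0: ✓ CMP  NZCV=0010
1: · MOVLT
2: ✓ MOVVC  r3←0x1e
3: ✓ CMP  NZCV=1010
4: ✓ ADDMI  r3←0x9a
5: · SUBLS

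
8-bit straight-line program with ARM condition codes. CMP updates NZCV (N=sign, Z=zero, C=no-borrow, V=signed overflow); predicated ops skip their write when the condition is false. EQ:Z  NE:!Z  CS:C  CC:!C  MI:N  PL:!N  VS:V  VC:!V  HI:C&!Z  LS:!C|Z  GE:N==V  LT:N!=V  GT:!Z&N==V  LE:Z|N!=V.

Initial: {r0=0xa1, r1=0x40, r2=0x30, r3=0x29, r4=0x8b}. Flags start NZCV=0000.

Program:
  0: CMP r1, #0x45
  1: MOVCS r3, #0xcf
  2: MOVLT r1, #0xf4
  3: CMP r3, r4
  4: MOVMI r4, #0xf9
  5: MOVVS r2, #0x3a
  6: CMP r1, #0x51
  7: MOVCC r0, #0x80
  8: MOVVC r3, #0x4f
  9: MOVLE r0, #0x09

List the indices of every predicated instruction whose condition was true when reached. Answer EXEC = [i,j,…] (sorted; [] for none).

EXEC = [2,4,5,8,9]

0: ✓ CMP  NZCV=1000
1: · MOVCS
2: ✓ MOVLT  r1←0xf4
3: ✓ CMP  NZCV=1001
4: ✓ MOVMI  r4←0xf9
5: ✓ MOVVS  r2←0x3a
6: ✓ CMP  NZCV=1010
7: · MOVCC
8: ✓ MOVVC  r3←0x4f
9: ✓ MOVLE  r0←0x09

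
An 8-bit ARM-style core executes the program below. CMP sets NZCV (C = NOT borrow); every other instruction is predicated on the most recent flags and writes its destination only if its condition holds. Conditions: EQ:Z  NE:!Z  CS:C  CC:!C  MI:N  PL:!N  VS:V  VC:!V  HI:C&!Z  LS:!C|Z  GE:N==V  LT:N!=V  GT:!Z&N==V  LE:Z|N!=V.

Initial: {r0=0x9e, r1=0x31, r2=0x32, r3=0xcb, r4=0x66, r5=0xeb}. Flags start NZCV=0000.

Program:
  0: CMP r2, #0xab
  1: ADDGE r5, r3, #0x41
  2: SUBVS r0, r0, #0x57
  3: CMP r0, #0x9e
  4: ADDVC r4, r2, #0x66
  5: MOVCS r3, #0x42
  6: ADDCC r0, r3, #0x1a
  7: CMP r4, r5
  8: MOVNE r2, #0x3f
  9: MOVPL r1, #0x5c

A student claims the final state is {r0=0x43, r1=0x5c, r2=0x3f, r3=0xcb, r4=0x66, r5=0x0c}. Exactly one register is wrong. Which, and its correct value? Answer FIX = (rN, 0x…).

[0] flags=1001 → (cmp)
[1] flags=1001 GE?T → r5=0x0c
[2] flags=1001 VS?T → r0=0x47
[3] flags=1001 → (cmp)
[4] flags=1001 VC?F → skip
[5] flags=1001 CS?F → skip
[6] flags=1001 CC?T → r0=0xe5
[7] flags=0010 → (cmp)
[8] flags=0010 NE?T → r2=0x3f
[9] flags=0010 PL?T → r1=0x5c

FIX = (r0, 0xe5)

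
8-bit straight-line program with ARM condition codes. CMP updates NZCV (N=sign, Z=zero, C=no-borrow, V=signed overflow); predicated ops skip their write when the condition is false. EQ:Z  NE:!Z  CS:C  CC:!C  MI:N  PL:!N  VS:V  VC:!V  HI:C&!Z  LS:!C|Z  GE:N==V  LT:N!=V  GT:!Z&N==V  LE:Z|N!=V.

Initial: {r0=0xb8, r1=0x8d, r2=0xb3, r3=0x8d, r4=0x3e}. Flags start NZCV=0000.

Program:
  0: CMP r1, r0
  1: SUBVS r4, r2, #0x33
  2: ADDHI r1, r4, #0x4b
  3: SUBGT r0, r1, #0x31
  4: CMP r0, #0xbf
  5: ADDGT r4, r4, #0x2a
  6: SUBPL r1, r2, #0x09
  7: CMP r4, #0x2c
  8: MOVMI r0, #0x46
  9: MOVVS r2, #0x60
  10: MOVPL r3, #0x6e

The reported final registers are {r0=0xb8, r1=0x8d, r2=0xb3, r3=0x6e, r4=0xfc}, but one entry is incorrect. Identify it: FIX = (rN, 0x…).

FIX = (r4, 0x3e)

0: ✓ CMP  NZCV=1000
1: · SUBVS
2: · ADDHI
3: · SUBGT
4: ✓ CMP  NZCV=1000
5: · ADDGT
6: · SUBPL
7: ✓ CMP  NZCV=0010
8: · MOVMI
9: · MOVVS
10: ✓ MOVPL  r3←0x6e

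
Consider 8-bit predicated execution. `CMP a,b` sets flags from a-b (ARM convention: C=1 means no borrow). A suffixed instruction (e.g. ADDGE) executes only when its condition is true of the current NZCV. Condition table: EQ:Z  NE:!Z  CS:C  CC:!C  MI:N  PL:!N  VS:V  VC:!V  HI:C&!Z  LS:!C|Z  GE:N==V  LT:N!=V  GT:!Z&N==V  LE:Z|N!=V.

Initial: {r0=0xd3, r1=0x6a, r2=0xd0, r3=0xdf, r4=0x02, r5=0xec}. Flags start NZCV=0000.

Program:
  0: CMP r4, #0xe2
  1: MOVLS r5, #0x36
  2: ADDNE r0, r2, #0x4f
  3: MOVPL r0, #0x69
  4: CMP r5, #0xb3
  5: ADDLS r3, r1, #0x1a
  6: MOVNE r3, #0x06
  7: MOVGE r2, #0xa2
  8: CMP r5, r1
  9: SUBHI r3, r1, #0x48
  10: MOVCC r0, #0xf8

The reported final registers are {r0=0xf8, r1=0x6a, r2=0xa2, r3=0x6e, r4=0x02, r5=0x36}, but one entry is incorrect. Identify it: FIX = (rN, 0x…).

0: ✓ CMP  NZCV=0000
1: ✓ MOVLS  r5←0x36
2: ✓ ADDNE  r0←0x1f
3: ✓ MOVPL  r0←0x69
4: ✓ CMP  NZCV=1001
5: ✓ ADDLS  r3←0x84
6: ✓ MOVNE  r3←0x06
7: ✓ MOVGE  r2←0xa2
8: ✓ CMP  NZCV=1000
9: · SUBHI
10: ✓ MOVCC  r0←0xf8

FIX = (r3, 0x06)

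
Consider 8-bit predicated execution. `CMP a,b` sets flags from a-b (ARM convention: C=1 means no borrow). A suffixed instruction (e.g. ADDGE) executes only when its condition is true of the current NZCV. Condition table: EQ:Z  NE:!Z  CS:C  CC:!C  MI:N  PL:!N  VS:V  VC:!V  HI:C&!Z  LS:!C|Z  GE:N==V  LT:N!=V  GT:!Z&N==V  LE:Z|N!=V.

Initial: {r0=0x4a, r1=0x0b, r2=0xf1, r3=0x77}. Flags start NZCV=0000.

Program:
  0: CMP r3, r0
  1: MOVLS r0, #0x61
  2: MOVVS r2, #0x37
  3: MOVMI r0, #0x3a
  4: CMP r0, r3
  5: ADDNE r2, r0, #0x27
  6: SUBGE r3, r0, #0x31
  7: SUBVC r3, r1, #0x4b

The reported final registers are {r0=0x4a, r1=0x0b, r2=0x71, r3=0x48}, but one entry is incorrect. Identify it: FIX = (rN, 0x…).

[0] flags=0010 → (cmp)
[1] flags=0010 LS?F → skip
[2] flags=0010 VS?F → skip
[3] flags=0010 MI?F → skip
[4] flags=1000 → (cmp)
[5] flags=1000 NE?T → r2=0x71
[6] flags=1000 GE?F → skip
[7] flags=1000 VC?T → r3=0xc0

FIX = (r3, 0xc0)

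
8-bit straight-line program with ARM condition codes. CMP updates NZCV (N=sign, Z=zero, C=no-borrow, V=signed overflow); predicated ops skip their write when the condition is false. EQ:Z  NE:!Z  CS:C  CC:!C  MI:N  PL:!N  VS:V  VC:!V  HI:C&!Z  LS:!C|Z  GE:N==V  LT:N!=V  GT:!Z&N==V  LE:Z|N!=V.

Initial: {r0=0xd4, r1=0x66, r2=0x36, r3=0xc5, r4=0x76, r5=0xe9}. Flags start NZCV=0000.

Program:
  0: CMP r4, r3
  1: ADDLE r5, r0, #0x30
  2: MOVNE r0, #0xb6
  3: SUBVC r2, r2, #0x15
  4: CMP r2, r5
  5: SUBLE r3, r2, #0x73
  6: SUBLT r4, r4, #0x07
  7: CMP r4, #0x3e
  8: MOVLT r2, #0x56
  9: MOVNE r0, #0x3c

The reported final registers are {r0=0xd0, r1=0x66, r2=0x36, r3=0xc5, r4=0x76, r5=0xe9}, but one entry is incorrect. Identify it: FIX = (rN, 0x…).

0: ✓ CMP  NZCV=1001
1: · ADDLE
2: ✓ MOVNE  r0←0xb6
3: · SUBVC
4: ✓ CMP  NZCV=0000
5: · SUBLE
6: · SUBLT
7: ✓ CMP  NZCV=0010
8: · MOVLT
9: ✓ MOVNE  r0←0x3c

FIX = (r0, 0x3c)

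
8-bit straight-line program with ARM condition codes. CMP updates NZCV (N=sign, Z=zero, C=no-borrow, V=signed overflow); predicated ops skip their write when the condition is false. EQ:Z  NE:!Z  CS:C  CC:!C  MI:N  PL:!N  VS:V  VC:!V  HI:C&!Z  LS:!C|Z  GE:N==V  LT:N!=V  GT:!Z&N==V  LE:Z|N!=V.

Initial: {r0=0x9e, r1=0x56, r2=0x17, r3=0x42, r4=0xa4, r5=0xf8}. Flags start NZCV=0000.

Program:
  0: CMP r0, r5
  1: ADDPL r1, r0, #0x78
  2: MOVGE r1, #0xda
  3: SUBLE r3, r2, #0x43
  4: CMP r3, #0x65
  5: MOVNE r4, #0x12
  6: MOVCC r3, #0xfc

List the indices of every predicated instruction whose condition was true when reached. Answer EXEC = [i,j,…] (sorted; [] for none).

[0] flags=1000 → (cmp)
[1] flags=1000 PL?F → skip
[2] flags=1000 GE?F → skip
[3] flags=1000 LE?T → r3=0xd4
[4] flags=0011 → (cmp)
[5] flags=0011 NE?T → r4=0x12
[6] flags=0011 CC?F → skip

EXEC = [3,5]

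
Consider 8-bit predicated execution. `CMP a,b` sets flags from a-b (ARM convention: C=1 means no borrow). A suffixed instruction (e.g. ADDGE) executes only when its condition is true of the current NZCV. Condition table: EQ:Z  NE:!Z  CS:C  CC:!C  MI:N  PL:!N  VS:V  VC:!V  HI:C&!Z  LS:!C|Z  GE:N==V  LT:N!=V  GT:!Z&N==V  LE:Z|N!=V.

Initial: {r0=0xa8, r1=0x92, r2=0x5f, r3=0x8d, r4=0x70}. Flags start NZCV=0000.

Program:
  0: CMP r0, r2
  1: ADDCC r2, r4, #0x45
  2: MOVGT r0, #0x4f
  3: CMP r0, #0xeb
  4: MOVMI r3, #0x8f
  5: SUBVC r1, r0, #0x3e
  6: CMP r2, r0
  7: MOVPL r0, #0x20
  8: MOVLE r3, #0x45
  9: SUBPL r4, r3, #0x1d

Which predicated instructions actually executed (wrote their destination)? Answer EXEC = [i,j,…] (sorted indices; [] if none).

[0] flags=0011 → (cmp)
[1] flags=0011 CC?F → skip
[2] flags=0011 GT?F → skip
[3] flags=1000 → (cmp)
[4] flags=1000 MI?T → r3=0x8f
[5] flags=1000 VC?T → r1=0x6a
[6] flags=1001 → (cmp)
[7] flags=1001 PL?F → skip
[8] flags=1001 LE?F → skip
[9] flags=1001 PL?F → skip

EXEC = [4,5]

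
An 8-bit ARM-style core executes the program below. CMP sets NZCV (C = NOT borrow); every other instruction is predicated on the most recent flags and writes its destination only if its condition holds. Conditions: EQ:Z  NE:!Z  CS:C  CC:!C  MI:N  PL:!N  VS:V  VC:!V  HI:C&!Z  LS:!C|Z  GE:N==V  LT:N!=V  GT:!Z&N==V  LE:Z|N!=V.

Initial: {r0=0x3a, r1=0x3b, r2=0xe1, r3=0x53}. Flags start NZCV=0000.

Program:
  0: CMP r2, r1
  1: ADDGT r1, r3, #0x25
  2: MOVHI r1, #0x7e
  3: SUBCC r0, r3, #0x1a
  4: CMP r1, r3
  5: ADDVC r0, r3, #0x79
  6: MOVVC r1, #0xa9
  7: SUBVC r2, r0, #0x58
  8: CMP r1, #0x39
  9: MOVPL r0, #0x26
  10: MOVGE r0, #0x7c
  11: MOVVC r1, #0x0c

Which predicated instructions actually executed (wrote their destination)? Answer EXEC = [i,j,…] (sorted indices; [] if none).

EXEC = [2,5,6,7,9]

[0] flags=1010 → (cmp)
[1] flags=1010 GT?F → skip
[2] flags=1010 HI?T → r1=0x7e
[3] flags=1010 CC?F → skip
[4] flags=0010 → (cmp)
[5] flags=0010 VC?T → r0=0xcc
[6] flags=0010 VC?T → r1=0xa9
[7] flags=0010 VC?T → r2=0x74
[8] flags=0011 → (cmp)
[9] flags=0011 PL?T → r0=0x26
[10] flags=0011 GE?F → skip
[11] flags=0011 VC?F → skip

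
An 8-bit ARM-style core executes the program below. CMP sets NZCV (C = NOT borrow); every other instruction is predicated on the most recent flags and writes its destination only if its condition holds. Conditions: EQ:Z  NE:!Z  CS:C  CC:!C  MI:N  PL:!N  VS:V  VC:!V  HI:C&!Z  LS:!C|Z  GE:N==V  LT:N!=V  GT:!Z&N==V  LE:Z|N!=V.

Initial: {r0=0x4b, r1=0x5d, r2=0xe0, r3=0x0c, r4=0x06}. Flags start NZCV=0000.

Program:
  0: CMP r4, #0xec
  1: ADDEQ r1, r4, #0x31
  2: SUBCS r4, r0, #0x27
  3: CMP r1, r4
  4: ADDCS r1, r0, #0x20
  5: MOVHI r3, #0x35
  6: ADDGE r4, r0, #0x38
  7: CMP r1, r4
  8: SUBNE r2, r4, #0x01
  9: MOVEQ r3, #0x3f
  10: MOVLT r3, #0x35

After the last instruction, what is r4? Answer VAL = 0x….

VAL = 0x83

0: ✓ CMP  NZCV=0000
1: · ADDEQ
2: · SUBCS
3: ✓ CMP  NZCV=0010
4: ✓ ADDCS  r1←0x6b
5: ✓ MOVHI  r3←0x35
6: ✓ ADDGE  r4←0x83
7: ✓ CMP  NZCV=1001
8: ✓ SUBNE  r2←0x82
9: · MOVEQ
10: · MOVLT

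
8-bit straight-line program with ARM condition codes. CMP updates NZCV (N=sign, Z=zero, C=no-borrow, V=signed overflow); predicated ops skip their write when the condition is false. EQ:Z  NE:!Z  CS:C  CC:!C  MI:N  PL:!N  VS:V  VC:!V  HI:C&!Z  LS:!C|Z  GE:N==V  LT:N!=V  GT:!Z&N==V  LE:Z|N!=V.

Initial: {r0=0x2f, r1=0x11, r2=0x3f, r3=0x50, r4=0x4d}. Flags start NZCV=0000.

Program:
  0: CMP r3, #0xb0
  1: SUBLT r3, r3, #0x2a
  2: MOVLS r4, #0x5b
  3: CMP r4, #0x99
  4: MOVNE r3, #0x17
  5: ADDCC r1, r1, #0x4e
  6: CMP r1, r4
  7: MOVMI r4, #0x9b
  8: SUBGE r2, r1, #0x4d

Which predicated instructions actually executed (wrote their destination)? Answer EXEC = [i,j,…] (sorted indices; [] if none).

EXEC = [2,4,5,8]

[0] flags=1001 → (cmp)
[1] flags=1001 LT?F → skip
[2] flags=1001 LS?T → r4=0x5b
[3] flags=1001 → (cmp)
[4] flags=1001 NE?T → r3=0x17
[5] flags=1001 CC?T → r1=0x5f
[6] flags=0010 → (cmp)
[7] flags=0010 MI?F → skip
[8] flags=0010 GE?T → r2=0x12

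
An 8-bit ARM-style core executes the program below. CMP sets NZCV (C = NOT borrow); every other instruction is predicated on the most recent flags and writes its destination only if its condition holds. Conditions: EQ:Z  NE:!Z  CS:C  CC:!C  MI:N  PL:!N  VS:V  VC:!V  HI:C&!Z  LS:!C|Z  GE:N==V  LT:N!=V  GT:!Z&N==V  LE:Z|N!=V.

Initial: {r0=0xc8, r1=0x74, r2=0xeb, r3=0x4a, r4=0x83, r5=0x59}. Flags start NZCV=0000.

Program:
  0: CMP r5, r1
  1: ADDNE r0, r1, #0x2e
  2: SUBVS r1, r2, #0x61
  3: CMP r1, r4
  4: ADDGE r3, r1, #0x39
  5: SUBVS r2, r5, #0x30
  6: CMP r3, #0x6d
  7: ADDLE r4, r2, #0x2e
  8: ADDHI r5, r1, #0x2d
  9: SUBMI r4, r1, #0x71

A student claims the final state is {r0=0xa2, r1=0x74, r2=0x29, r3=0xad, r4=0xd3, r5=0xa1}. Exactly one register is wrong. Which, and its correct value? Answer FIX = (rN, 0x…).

[0] flags=1000 → (cmp)
[1] flags=1000 NE?T → r0=0xa2
[2] flags=1000 VS?F → skip
[3] flags=1001 → (cmp)
[4] flags=1001 GE?T → r3=0xad
[5] flags=1001 VS?T → r2=0x29
[6] flags=0011 → (cmp)
[7] flags=0011 LE?T → r4=0x57
[8] flags=0011 HI?T → r5=0xa1
[9] flags=0011 MI?F → skip

FIX = (r4, 0x57)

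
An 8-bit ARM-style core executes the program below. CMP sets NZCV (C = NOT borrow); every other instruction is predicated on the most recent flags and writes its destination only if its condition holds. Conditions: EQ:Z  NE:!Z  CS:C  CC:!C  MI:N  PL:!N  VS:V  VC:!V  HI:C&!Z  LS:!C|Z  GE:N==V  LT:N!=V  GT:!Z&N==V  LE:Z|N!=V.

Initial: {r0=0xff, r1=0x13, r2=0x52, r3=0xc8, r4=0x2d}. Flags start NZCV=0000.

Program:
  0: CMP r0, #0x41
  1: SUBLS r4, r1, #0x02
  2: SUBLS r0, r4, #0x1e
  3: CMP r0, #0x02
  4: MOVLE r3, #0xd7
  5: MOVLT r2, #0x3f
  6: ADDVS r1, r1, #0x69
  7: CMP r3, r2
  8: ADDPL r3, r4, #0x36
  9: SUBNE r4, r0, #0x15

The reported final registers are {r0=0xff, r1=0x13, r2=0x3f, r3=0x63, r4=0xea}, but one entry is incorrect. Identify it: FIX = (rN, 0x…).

FIX = (r3, 0xd7)

[0] flags=1010 → (cmp)
[1] flags=1010 LS?F → skip
[2] flags=1010 LS?F → skip
[3] flags=1010 → (cmp)
[4] flags=1010 LE?T → r3=0xd7
[5] flags=1010 LT?T → r2=0x3f
[6] flags=1010 VS?F → skip
[7] flags=1010 → (cmp)
[8] flags=1010 PL?F → skip
[9] flags=1010 NE?T → r4=0xea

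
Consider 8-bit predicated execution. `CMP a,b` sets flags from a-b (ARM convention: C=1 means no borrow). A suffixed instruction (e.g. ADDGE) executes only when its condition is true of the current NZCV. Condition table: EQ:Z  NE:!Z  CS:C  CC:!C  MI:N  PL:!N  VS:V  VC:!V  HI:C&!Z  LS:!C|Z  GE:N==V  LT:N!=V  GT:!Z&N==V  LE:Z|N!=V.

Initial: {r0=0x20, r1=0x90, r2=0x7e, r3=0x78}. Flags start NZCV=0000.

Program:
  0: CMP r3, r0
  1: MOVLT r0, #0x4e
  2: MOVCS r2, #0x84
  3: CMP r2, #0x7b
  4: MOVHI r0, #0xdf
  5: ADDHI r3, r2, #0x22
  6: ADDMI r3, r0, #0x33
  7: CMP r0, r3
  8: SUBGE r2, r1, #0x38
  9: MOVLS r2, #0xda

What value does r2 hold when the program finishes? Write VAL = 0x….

VAL = 0x58

0: ✓ CMP  NZCV=0010
1: · MOVLT
2: ✓ MOVCS  r2←0x84
3: ✓ CMP  NZCV=0011
4: ✓ MOVHI  r0←0xdf
5: ✓ ADDHI  r3←0xa6
6: · ADDMI
7: ✓ CMP  NZCV=0010
8: ✓ SUBGE  r2←0x58
9: · MOVLS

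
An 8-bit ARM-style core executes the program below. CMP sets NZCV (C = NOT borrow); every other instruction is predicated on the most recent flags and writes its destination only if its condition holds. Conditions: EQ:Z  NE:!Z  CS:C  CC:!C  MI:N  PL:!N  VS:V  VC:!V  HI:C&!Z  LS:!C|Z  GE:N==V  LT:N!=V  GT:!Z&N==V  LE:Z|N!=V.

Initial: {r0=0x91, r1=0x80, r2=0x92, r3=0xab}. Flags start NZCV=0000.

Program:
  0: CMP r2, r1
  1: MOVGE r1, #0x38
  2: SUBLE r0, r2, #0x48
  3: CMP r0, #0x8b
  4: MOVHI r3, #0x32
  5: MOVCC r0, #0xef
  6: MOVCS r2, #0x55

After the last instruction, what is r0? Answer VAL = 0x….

0: ✓ CMP  NZCV=0010
1: ✓ MOVGE  r1←0x38
2: · SUBLE
3: ✓ CMP  NZCV=0010
4: ✓ MOVHI  r3←0x32
5: · MOVCC
6: ✓ MOVCS  r2←0x55

VAL = 0x91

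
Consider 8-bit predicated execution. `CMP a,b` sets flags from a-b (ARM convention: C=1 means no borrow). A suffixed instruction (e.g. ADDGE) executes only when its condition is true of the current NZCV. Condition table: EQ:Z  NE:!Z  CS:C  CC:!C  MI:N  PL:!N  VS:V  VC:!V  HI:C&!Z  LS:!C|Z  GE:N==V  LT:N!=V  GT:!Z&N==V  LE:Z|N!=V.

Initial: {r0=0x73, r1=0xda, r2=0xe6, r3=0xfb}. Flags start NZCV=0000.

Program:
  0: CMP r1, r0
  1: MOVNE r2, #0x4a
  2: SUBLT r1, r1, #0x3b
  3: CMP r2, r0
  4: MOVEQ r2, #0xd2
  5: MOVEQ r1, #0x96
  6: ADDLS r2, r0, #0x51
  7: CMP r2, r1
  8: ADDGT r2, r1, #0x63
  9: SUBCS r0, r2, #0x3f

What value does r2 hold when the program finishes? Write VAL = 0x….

VAL = 0x02

0: ✓ CMP  NZCV=0011
1: ✓ MOVNE  r2←0x4a
2: ✓ SUBLT  r1←0x9f
3: ✓ CMP  NZCV=1000
4: · MOVEQ
5: · MOVEQ
6: ✓ ADDLS  r2←0xc4
7: ✓ CMP  NZCV=0010
8: ✓ ADDGT  r2←0x02
9: ✓ SUBCS  r0←0xc3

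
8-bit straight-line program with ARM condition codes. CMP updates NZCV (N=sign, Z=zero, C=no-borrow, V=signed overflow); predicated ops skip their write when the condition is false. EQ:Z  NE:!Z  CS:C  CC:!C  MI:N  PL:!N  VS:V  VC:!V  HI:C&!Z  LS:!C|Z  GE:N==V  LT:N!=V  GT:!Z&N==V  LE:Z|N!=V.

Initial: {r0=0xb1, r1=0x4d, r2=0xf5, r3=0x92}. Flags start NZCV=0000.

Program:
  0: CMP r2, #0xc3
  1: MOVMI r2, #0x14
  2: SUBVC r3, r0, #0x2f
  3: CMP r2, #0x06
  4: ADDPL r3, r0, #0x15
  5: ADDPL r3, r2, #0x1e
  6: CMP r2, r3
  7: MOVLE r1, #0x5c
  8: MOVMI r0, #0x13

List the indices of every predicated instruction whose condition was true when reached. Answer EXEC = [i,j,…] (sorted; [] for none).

0: ✓ CMP  NZCV=0010
1: · MOVMI
2: ✓ SUBVC  r3←0x82
3: ✓ CMP  NZCV=1010
4: · ADDPL
5: · ADDPL
6: ✓ CMP  NZCV=0010
7: · MOVLE
8: · MOVMI

EXEC = [2]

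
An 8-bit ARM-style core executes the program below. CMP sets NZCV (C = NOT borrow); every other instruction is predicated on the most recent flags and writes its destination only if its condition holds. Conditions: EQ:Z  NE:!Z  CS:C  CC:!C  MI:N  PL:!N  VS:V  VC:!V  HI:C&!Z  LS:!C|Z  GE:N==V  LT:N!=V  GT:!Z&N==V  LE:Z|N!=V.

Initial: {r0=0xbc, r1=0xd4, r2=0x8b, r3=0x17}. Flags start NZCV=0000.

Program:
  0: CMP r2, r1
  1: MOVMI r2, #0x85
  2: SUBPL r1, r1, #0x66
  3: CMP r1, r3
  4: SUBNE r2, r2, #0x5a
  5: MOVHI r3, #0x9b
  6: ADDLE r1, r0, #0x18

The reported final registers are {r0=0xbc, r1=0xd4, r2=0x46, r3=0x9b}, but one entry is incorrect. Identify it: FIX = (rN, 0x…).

FIX = (r2, 0x2b)

0: ✓ CMP  NZCV=1000
1: ✓ MOVMI  r2←0x85
2: · SUBPL
3: ✓ CMP  NZCV=1010
4: ✓ SUBNE  r2←0x2b
5: ✓ MOVHI  r3←0x9b
6: ✓ ADDLE  r1←0xd4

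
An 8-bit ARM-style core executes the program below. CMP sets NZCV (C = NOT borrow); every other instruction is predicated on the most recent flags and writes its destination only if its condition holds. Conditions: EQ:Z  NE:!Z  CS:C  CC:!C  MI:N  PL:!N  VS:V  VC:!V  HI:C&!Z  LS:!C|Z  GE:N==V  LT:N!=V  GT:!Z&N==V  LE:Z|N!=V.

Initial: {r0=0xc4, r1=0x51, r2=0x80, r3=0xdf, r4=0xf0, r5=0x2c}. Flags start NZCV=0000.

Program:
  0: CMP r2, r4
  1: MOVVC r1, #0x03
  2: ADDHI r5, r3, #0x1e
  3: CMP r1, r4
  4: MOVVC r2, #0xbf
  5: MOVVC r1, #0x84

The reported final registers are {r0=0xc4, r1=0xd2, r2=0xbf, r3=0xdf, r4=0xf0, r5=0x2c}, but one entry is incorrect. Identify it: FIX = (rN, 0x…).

FIX = (r1, 0x84)

[0] flags=1000 → (cmp)
[1] flags=1000 VC?T → r1=0x03
[2] flags=1000 HI?F → skip
[3] flags=0000 → (cmp)
[4] flags=0000 VC?T → r2=0xbf
[5] flags=0000 VC?T → r1=0x84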